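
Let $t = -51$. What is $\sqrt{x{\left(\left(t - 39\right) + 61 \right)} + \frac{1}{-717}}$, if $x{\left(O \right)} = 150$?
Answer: $\frac{\sqrt{77112633}}{717} \approx 12.247$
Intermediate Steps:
$\sqrt{x{\left(\left(t - 39\right) + 61 \right)} + \frac{1}{-717}} = \sqrt{150 + \frac{1}{-717}} = \sqrt{150 - \frac{1}{717}} = \sqrt{\frac{107549}{717}} = \frac{\sqrt{77112633}}{717}$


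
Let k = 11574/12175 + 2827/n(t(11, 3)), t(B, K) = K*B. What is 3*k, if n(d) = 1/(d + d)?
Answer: 6814942272/12175 ≈ 5.5975e+5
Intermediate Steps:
t(B, K) = B*K
n(d) = 1/(2*d)
k = 2271647424/12175 (k = 11574/12175 + 2827/((1/(2*((11*3))))) = 11574*(1/12175) + 2827/(((½)/33)) = 11574/12175 + 2827/(((½)*(1/33))) = 11574/12175 + 2827/(1/66) = 11574/12175 + 2827*66 = 11574/12175 + 186582 = 2271647424/12175 ≈ 1.8658e+5)
3*k = 3*(2271647424/12175) = 6814942272/12175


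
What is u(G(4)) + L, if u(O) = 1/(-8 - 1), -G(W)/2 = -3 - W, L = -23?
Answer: -208/9 ≈ -23.111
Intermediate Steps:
G(W) = 6 + 2*W (G(W) = -2*(-3 - W) = 6 + 2*W)
u(O) = -⅑ (u(O) = 1/(-9) = -⅑)
u(G(4)) + L = -⅑ - 23 = -208/9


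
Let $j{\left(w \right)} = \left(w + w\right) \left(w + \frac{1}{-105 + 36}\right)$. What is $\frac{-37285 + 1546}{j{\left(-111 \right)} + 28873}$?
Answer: $- \frac{821997}{1230919} \approx -0.66779$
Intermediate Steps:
$j{\left(w \right)} = 2 w \left(- \frac{1}{69} + w\right)$ ($j{\left(w \right)} = 2 w \left(w + \frac{1}{-69}\right) = 2 w \left(w - \frac{1}{69}\right) = 2 w \left(- \frac{1}{69} + w\right)$)
$\frac{-37285 + 1546}{j{\left(-111 \right)} + 28873} = \frac{-37285 + 1546}{\frac{2}{69} \left(-111\right) \left(-1 + 69 \left(-111\right)\right) + 28873} = - \frac{35739}{\frac{2}{69} \left(-111\right) \left(-1 - 7659\right) + 28873} = - \frac{35739}{\frac{2}{69} \left(-111\right) \left(-7660\right) + 28873} = - \frac{35739}{\frac{566840}{23} + 28873} = - \frac{35739}{\frac{1230919}{23}} = \left(-35739\right) \frac{23}{1230919} = - \frac{821997}{1230919}$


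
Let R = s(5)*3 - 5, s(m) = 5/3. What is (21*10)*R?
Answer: 0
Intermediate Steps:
s(m) = 5/3 (s(m) = 5*(1/3) = 5/3)
R = 0 (R = (5/3)*3 - 5 = 5 - 5 = 0)
(21*10)*R = (21*10)*0 = 210*0 = 0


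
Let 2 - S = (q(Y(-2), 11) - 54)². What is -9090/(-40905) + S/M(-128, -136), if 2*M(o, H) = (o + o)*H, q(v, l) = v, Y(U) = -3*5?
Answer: -8015/156672 ≈ -0.051158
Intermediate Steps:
Y(U) = -15
S = -4759 (S = 2 - (-15 - 54)² = 2 - 1*(-69)² = 2 - 1*4761 = 2 - 4761 = -4759)
M(o, H) = H*o (M(o, H) = ((o + o)*H)/2 = ((2*o)*H)/2 = (2*H*o)/2 = H*o)
-9090/(-40905) + S/M(-128, -136) = -9090/(-40905) - 4759/((-136*(-128))) = -9090*(-1/40905) - 4759/17408 = 2/9 - 4759*1/17408 = 2/9 - 4759/17408 = -8015/156672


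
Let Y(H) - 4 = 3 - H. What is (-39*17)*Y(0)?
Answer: -4641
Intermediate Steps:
Y(H) = 7 - H (Y(H) = 4 + (3 - H) = 7 - H)
(-39*17)*Y(0) = (-39*17)*(7 - 1*0) = -663*(7 + 0) = -663*7 = -4641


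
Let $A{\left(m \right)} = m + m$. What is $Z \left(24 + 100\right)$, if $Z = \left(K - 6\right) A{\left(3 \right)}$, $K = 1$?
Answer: $-3720$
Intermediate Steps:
$A{\left(m \right)} = 2 m$
$Z = -30$ ($Z = \left(1 - 6\right) 2 \cdot 3 = \left(-5\right) 6 = -30$)
$Z \left(24 + 100\right) = - 30 \left(24 + 100\right) = \left(-30\right) 124 = -3720$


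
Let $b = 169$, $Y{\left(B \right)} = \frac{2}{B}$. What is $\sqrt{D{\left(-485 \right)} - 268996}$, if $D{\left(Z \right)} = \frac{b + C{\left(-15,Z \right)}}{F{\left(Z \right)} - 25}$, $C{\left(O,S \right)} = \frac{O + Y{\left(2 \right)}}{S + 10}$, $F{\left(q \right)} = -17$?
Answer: $\frac{i \sqrt{475834143358}}{1330} \approx 518.65 i$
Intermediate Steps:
$C{\left(O,S \right)} = \frac{1 + O}{10 + S}$ ($C{\left(O,S \right)} = \frac{O + \frac{2}{2}}{S + 10} = \frac{O + 2 \cdot \frac{1}{2}}{10 + S} = \frac{O + 1}{10 + S} = \frac{1 + O}{10 + S}$)
$D{\left(Z \right)} = - \frac{169}{42} + \frac{1}{3 \left(10 + Z\right)}$ ($D{\left(Z \right)} = \frac{169 + \frac{1 - 15}{10 + Z}}{-17 - 25} = \frac{169 + \frac{1}{10 + Z} \left(-14\right)}{-42} = \left(169 - \frac{14}{10 + Z}\right) \left(- \frac{1}{42}\right) = - \frac{169}{42} + \frac{1}{3 \left(10 + Z\right)}$)
$\sqrt{D{\left(-485 \right)} - 268996} = \sqrt{\frac{-1676 - -81965}{42 \left(10 - 485\right)} - 268996} = \sqrt{\frac{-1676 + 81965}{42 \left(-475\right)} - 268996} = \sqrt{\frac{1}{42} \left(- \frac{1}{475}\right) 80289 - 268996} = \sqrt{- \frac{26763}{6650} - 268996} = \sqrt{- \frac{1788850163}{6650}} = \frac{i \sqrt{475834143358}}{1330}$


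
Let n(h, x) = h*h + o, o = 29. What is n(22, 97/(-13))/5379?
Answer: 171/1793 ≈ 0.095371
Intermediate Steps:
n(h, x) = 29 + h² (n(h, x) = h*h + 29 = h² + 29 = 29 + h²)
n(22, 97/(-13))/5379 = (29 + 22²)/5379 = (29 + 484)*(1/5379) = 513*(1/5379) = 171/1793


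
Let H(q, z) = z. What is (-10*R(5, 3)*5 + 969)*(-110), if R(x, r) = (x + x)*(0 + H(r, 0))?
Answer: -106590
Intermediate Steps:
R(x, r) = 0 (R(x, r) = (x + x)*(0 + 0) = (2*x)*0 = 0)
(-10*R(5, 3)*5 + 969)*(-110) = (-10*0*5 + 969)*(-110) = (0*5 + 969)*(-110) = (0 + 969)*(-110) = 969*(-110) = -106590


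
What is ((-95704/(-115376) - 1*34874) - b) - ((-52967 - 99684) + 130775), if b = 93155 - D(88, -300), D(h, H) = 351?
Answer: -1525864481/14422 ≈ -1.0580e+5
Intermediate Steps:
b = 92804 (b = 93155 - 1*351 = 93155 - 351 = 92804)
((-95704/(-115376) - 1*34874) - b) - ((-52967 - 99684) + 130775) = ((-95704/(-115376) - 1*34874) - 1*92804) - ((-52967 - 99684) + 130775) = ((-95704*(-1/115376) - 34874) - 92804) - (-152651 + 130775) = ((11963/14422 - 34874) - 92804) - 1*(-21876) = (-502940865/14422 - 92804) + 21876 = -1841360153/14422 + 21876 = -1525864481/14422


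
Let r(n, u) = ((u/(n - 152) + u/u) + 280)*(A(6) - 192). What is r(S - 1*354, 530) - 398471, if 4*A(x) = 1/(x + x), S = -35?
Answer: -3914494831/8656 ≈ -4.5223e+5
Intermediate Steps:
A(x) = 1/(8*x) (A(x) = 1/(4*(x + x)) = 1/(4*((2*x))) = (1/(2*x))/4 = 1/(8*x))
r(n, u) = -2589415/48 - 9215*u/(48*(-152 + n)) (r(n, u) = ((u/(n - 152) + u/u) + 280)*((1/8)/6 - 192) = ((u/(-152 + n) + 1) + 280)*((1/8)*(1/6) - 192) = ((1 + u/(-152 + n)) + 280)*(1/48 - 192) = (281 + u/(-152 + n))*(-9215/48) = -2589415/48 - 9215*u/(48*(-152 + n)))
r(S - 1*354, 530) - 398471 = 9215*(42712 - 1*530 - 281*(-35 - 1*354))/(48*(-152 + (-35 - 1*354))) - 398471 = 9215*(42712 - 530 - 281*(-35 - 354))/(48*(-152 + (-35 - 354))) - 398471 = 9215*(42712 - 530 - 281*(-389))/(48*(-152 - 389)) - 398471 = (9215/48)*(42712 - 530 + 109309)/(-541) - 398471 = (9215/48)*(-1/541)*151491 - 398471 = -465329855/8656 - 398471 = -3914494831/8656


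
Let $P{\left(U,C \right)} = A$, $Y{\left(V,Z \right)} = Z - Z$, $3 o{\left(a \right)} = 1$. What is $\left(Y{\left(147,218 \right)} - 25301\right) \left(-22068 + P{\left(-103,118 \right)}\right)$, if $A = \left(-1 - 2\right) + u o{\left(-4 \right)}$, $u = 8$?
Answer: $\frac{1675052705}{3} \approx 5.5835 \cdot 10^{8}$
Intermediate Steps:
$o{\left(a \right)} = \frac{1}{3}$ ($o{\left(a \right)} = \frac{1}{3} \cdot 1 = \frac{1}{3}$)
$Y{\left(V,Z \right)} = 0$
$A = - \frac{1}{3}$ ($A = \left(-1 - 2\right) + 8 \cdot \frac{1}{3} = -3 + \frac{8}{3} = - \frac{1}{3} \approx -0.33333$)
$P{\left(U,C \right)} = - \frac{1}{3}$
$\left(Y{\left(147,218 \right)} - 25301\right) \left(-22068 + P{\left(-103,118 \right)}\right) = \left(0 - 25301\right) \left(-22068 - \frac{1}{3}\right) = \left(-25301\right) \left(- \frac{66205}{3}\right) = \frac{1675052705}{3}$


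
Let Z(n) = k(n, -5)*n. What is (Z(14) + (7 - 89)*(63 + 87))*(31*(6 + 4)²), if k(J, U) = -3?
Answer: -38260200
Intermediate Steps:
Z(n) = -3*n
(Z(14) + (7 - 89)*(63 + 87))*(31*(6 + 4)²) = (-3*14 + (7 - 89)*(63 + 87))*(31*(6 + 4)²) = (-42 - 82*150)*(31*10²) = (-42 - 12300)*(31*100) = -12342*3100 = -38260200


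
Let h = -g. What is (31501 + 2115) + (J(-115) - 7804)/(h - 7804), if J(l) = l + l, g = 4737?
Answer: 421586290/12541 ≈ 33617.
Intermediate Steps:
J(l) = 2*l
h = -4737 (h = -1*4737 = -4737)
(31501 + 2115) + (J(-115) - 7804)/(h - 7804) = (31501 + 2115) + (2*(-115) - 7804)/(-4737 - 7804) = 33616 + (-230 - 7804)/(-12541) = 33616 - 8034*(-1/12541) = 33616 + 8034/12541 = 421586290/12541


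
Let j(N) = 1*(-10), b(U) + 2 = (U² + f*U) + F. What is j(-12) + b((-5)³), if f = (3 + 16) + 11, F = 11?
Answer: 11874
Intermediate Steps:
f = 30 (f = 19 + 11 = 30)
b(U) = 9 + U² + 30*U (b(U) = -2 + ((U² + 30*U) + 11) = -2 + (11 + U² + 30*U) = 9 + U² + 30*U)
j(N) = -10
j(-12) + b((-5)³) = -10 + (9 + ((-5)³)² + 30*(-5)³) = -10 + (9 + (-125)² + 30*(-125)) = -10 + (9 + 15625 - 3750) = -10 + 11884 = 11874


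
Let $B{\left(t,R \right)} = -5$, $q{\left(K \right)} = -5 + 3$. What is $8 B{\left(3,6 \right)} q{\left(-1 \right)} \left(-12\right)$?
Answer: $-960$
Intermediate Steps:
$q{\left(K \right)} = -2$
$8 B{\left(3,6 \right)} q{\left(-1 \right)} \left(-12\right) = 8 \left(\left(-5\right) \left(-2\right)\right) \left(-12\right) = 8 \cdot 10 \left(-12\right) = 80 \left(-12\right) = -960$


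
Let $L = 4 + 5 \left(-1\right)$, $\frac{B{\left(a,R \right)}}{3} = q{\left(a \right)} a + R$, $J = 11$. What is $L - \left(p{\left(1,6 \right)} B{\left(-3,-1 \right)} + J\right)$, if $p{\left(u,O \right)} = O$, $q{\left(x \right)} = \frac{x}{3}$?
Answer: $-48$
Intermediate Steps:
$q{\left(x \right)} = \frac{x}{3}$ ($q{\left(x \right)} = x \frac{1}{3} = \frac{x}{3}$)
$B{\left(a,R \right)} = a^{2} + 3 R$ ($B{\left(a,R \right)} = 3 \left(\frac{a}{3} a + R\right) = 3 \left(\frac{a^{2}}{3} + R\right) = 3 \left(R + \frac{a^{2}}{3}\right) = a^{2} + 3 R$)
$L = -1$ ($L = 4 - 5 = -1$)
$L - \left(p{\left(1,6 \right)} B{\left(-3,-1 \right)} + J\right) = -1 - \left(6 \left(\left(-3\right)^{2} + 3 \left(-1\right)\right) + 11\right) = -1 - \left(6 \left(9 - 3\right) + 11\right) = -1 - \left(6 \cdot 6 + 11\right) = -1 - \left(36 + 11\right) = -1 - 47 = -48$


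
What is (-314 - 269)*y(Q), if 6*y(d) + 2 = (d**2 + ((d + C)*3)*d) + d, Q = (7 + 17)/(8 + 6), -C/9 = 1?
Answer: 497299/147 ≈ 3383.0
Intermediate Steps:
C = -9 (C = -9*1 = -9)
Q = 12/7 (Q = 24/14 = 24*(1/14) = 12/7 ≈ 1.7143)
y(d) = -1/3 + d/6 + d**2/6 + d*(-27 + 3*d)/6 (y(d) = -1/3 + ((d**2 + ((d - 9)*3)*d) + d)/6 = -1/3 + ((d**2 + ((-9 + d)*3)*d) + d)/6 = -1/3 + ((d**2 + (-27 + 3*d)*d) + d)/6 = -1/3 + ((d**2 + d*(-27 + 3*d)) + d)/6 = -1/3 + (d + d**2 + d*(-27 + 3*d))/6 = -1/3 + (d/6 + d**2/6 + d*(-27 + 3*d)/6) = -1/3 + d/6 + d**2/6 + d*(-27 + 3*d)/6)
(-314 - 269)*y(Q) = (-314 - 269)*(-1/3 - 13/3*12/7 + 2*(12/7)**2/3) = -583*(-1/3 - 52/7 + (2/3)*(144/49)) = -583*(-1/3 - 52/7 + 96/49) = -583*(-853/147) = 497299/147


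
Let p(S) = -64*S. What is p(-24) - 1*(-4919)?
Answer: 6455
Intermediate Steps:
p(-24) - 1*(-4919) = -64*(-24) - 1*(-4919) = 1536 + 4919 = 6455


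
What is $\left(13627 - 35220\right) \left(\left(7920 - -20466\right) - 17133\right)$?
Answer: $-242986029$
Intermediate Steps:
$\left(13627 - 35220\right) \left(\left(7920 - -20466\right) - 17133\right) = - 21593 \left(\left(7920 + 20466\right) - 17133\right) = - 21593 \left(28386 - 17133\right) = \left(-21593\right) 11253 = -242986029$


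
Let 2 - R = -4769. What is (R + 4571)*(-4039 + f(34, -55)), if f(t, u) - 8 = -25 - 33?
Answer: -38199438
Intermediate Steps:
R = 4771 (R = 2 - 1*(-4769) = 2 + 4769 = 4771)
f(t, u) = -50 (f(t, u) = 8 + (-25 - 33) = 8 - 58 = -50)
(R + 4571)*(-4039 + f(34, -55)) = (4771 + 4571)*(-4039 - 50) = 9342*(-4089) = -38199438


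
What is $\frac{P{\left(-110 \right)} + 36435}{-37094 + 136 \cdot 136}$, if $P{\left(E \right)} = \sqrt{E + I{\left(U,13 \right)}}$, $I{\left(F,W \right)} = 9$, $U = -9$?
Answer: $- \frac{36435}{18598} - \frac{i \sqrt{101}}{18598} \approx -1.9591 - 0.00054037 i$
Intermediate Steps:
$P{\left(E \right)} = \sqrt{9 + E}$ ($P{\left(E \right)} = \sqrt{E + 9} = \sqrt{9 + E}$)
$\frac{P{\left(-110 \right)} + 36435}{-37094 + 136 \cdot 136} = \frac{\sqrt{9 - 110} + 36435}{-37094 + 136 \cdot 136} = \frac{\sqrt{-101} + 36435}{-37094 + 18496} = \frac{i \sqrt{101} + 36435}{-18598} = \left(36435 + i \sqrt{101}\right) \left(- \frac{1}{18598}\right) = - \frac{36435}{18598} - \frac{i \sqrt{101}}{18598}$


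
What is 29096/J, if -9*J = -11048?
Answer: 32733/1381 ≈ 23.702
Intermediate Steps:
J = 11048/9 (J = -⅑*(-11048) = 11048/9 ≈ 1227.6)
29096/J = 29096/(11048/9) = 29096*(9/11048) = 32733/1381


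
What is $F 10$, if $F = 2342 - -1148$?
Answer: $34900$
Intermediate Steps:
$F = 3490$ ($F = 2342 + 1148 = 3490$)
$F 10 = 3490 \cdot 10 = 34900$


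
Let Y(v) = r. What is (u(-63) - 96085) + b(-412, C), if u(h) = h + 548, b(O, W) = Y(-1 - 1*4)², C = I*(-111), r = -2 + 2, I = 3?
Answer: -95600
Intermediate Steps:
r = 0
Y(v) = 0
C = -333 (C = 3*(-111) = -333)
b(O, W) = 0 (b(O, W) = 0² = 0)
u(h) = 548 + h
(u(-63) - 96085) + b(-412, C) = ((548 - 63) - 96085) + 0 = (485 - 96085) + 0 = -95600 + 0 = -95600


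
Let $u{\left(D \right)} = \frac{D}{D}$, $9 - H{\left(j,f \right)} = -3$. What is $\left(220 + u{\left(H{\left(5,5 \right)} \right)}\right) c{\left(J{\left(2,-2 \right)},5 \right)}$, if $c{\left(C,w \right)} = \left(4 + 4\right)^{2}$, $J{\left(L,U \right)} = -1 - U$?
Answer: $14144$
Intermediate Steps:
$H{\left(j,f \right)} = 12$ ($H{\left(j,f \right)} = 9 - -3 = 9 + 3 = 12$)
$u{\left(D \right)} = 1$
$c{\left(C,w \right)} = 64$ ($c{\left(C,w \right)} = 8^{2} = 64$)
$\left(220 + u{\left(H{\left(5,5 \right)} \right)}\right) c{\left(J{\left(2,-2 \right)},5 \right)} = \left(220 + 1\right) 64 = 221 \cdot 64 = 14144$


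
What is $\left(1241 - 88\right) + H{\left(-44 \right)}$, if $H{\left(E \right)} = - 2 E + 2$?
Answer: $1243$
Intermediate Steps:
$H{\left(E \right)} = 2 - 2 E$
$\left(1241 - 88\right) + H{\left(-44 \right)} = \left(1241 - 88\right) + \left(2 - -88\right) = 1153 + \left(2 + 88\right) = 1153 + 90 = 1243$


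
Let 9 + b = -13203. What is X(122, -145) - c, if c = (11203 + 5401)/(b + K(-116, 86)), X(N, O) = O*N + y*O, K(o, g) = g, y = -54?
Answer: -64702878/6563 ≈ -9858.7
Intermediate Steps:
b = -13212 (b = -9 - 13203 = -13212)
X(N, O) = -54*O + N*O (X(N, O) = O*N - 54*O = N*O - 54*O = -54*O + N*O)
c = -8302/6563 (c = (11203 + 5401)/(-13212 + 86) = 16604/(-13126) = 16604*(-1/13126) = -8302/6563 ≈ -1.2650)
X(122, -145) - c = -145*(-54 + 122) - 1*(-8302/6563) = -145*68 + 8302/6563 = -9860 + 8302/6563 = -64702878/6563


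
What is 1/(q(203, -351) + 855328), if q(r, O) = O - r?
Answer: 1/854774 ≈ 1.1699e-6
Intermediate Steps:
1/(q(203, -351) + 855328) = 1/((-351 - 1*203) + 855328) = 1/((-351 - 203) + 855328) = 1/(-554 + 855328) = 1/854774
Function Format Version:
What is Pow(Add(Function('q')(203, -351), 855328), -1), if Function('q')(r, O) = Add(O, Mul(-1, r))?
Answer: Rational(1, 854774) ≈ 1.1699e-6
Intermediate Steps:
Pow(Add(Function('q')(203, -351), 855328), -1) = Pow(Add(Add(-351, Mul(-1, 203)), 855328), -1) = Pow(Add(Add(-351, -203), 855328), -1) = Pow(Add(-554, 855328), -1) = Pow(854774, -1) = Rational(1, 854774)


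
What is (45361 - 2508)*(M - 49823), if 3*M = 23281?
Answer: -5407534364/3 ≈ -1.8025e+9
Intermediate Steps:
M = 23281/3 (M = (⅓)*23281 = 23281/3 ≈ 7760.3)
(45361 - 2508)*(M - 49823) = (45361 - 2508)*(23281/3 - 49823) = 42853*(-126188/3) = -5407534364/3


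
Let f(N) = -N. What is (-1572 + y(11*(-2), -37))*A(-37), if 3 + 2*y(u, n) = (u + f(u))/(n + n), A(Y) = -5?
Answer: 15735/2 ≈ 7867.5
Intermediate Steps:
y(u, n) = -3/2 (y(u, n) = -3/2 + ((u - u)/(n + n))/2 = -3/2 + (0/((2*n)))/2 = -3/2 + (0*(1/(2*n)))/2 = -3/2 + (1/2)*0 = -3/2 + 0 = -3/2)
(-1572 + y(11*(-2), -37))*A(-37) = (-1572 - 3/2)*(-5) = -3147/2*(-5) = 15735/2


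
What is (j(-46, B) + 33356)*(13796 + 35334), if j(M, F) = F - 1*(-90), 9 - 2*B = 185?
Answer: 1638878540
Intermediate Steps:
B = -88 (B = 9/2 - 1/2*185 = 9/2 - 185/2 = -88)
j(M, F) = 90 + F (j(M, F) = F + 90 = 90 + F)
(j(-46, B) + 33356)*(13796 + 35334) = ((90 - 88) + 33356)*(13796 + 35334) = (2 + 33356)*49130 = 33358*49130 = 1638878540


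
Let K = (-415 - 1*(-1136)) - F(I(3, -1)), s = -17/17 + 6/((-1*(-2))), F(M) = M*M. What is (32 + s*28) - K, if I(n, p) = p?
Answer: -632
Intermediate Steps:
F(M) = M²
s = 2 (s = -17*1/17 + 6/2 = -1 + 6*(½) = -1 + 3 = 2)
K = 720 (K = (-415 - 1*(-1136)) - 1*(-1)² = (-415 + 1136) - 1*1 = 721 - 1 = 720)
(32 + s*28) - K = (32 + 2*28) - 1*720 = (32 + 56) - 720 = 88 - 720 = -632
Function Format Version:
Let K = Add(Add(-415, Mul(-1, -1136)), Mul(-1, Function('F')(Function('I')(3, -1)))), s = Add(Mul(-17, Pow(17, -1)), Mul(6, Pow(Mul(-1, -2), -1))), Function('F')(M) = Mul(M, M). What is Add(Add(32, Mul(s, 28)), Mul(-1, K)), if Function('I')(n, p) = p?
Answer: -632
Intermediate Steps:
Function('F')(M) = Pow(M, 2)
s = 2 (s = Add(Mul(-17, Rational(1, 17)), Mul(6, Pow(2, -1))) = Add(-1, Mul(6, Rational(1, 2))) = Add(-1, 3) = 2)
K = 720 (K = Add(Add(-415, Mul(-1, -1136)), Mul(-1, Pow(-1, 2))) = Add(Add(-415, 1136), Mul(-1, 1)) = Add(721, -1) = 720)
Add(Add(32, Mul(s, 28)), Mul(-1, K)) = Add(Add(32, Mul(2, 28)), Mul(-1, 720)) = Add(Add(32, 56), -720) = Add(88, -720) = -632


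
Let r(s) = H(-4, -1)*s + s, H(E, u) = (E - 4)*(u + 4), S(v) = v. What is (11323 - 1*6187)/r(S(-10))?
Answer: 2568/115 ≈ 22.330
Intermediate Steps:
H(E, u) = (-4 + E)*(4 + u)
r(s) = -23*s (r(s) = (-16 - 4*(-1) + 4*(-4) - 4*(-1))*s + s = (-16 + 4 - 16 + 4)*s + s = -24*s + s = -23*s)
(11323 - 1*6187)/r(S(-10)) = (11323 - 1*6187)/((-23*(-10))) = (11323 - 6187)/230 = 5136*(1/230) = 2568/115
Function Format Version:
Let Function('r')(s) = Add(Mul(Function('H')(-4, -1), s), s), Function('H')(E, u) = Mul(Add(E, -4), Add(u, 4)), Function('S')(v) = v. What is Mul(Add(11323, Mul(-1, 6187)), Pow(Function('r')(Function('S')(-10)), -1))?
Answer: Rational(2568, 115) ≈ 22.330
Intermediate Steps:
Function('H')(E, u) = Mul(Add(-4, E), Add(4, u))
Function('r')(s) = Mul(-23, s) (Function('r')(s) = Add(Mul(Add(-16, Mul(-4, -1), Mul(4, -4), Mul(-4, -1)), s), s) = Add(Mul(Add(-16, 4, -16, 4), s), s) = Add(Mul(-24, s), s) = Mul(-23, s))
Mul(Add(11323, Mul(-1, 6187)), Pow(Function('r')(Function('S')(-10)), -1)) = Mul(Add(11323, Mul(-1, 6187)), Pow(Mul(-23, -10), -1)) = Mul(Add(11323, -6187), Pow(230, -1)) = Mul(5136, Rational(1, 230)) = Rational(2568, 115)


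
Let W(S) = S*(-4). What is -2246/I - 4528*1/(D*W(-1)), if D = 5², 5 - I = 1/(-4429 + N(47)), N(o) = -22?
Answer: -137558721/278200 ≈ -494.46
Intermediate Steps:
W(S) = -4*S
I = 22256/4451 (I = 5 - 1/(-4429 - 22) = 5 - 1/(-4451) = 5 - 1*(-1/4451) = 5 + 1/4451 = 22256/4451 ≈ 5.0002)
D = 25
-2246/I - 4528*1/(D*W(-1)) = -2246/22256/4451 - 4528/(25*(-4*(-1))) = -2246*4451/22256 - 4528/(25*4) = -4998473/11128 - 4528/100 = -4998473/11128 - 4528*1/100 = -4998473/11128 - 1132/25 = -137558721/278200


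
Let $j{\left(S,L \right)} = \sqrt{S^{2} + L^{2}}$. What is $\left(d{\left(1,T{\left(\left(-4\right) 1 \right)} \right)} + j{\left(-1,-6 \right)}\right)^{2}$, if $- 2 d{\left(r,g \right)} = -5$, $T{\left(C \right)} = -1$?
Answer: $\frac{173}{4} + 5 \sqrt{37} \approx 73.664$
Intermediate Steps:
$d{\left(r,g \right)} = \frac{5}{2}$ ($d{\left(r,g \right)} = \left(- \frac{1}{2}\right) \left(-5\right) = \frac{5}{2}$)
$j{\left(S,L \right)} = \sqrt{L^{2} + S^{2}}$
$\left(d{\left(1,T{\left(\left(-4\right) 1 \right)} \right)} + j{\left(-1,-6 \right)}\right)^{2} = \left(\frac{5}{2} + \sqrt{\left(-6\right)^{2} + \left(-1\right)^{2}}\right)^{2} = \left(\frac{5}{2} + \sqrt{36 + 1}\right)^{2} = \left(\frac{5}{2} + \sqrt{37}\right)^{2}$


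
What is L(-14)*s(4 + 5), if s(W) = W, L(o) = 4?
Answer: 36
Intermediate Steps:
L(-14)*s(4 + 5) = 4*(4 + 5) = 4*9 = 36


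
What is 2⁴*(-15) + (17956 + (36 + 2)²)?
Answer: 19160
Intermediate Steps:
2⁴*(-15) + (17956 + (36 + 2)²) = 16*(-15) + (17956 + 38²) = -240 + (17956 + 1444) = -240 + 19400 = 19160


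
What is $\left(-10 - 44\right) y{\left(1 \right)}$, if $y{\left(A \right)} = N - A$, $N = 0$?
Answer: $54$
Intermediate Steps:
$y{\left(A \right)} = - A$ ($y{\left(A \right)} = 0 - A = - A$)
$\left(-10 - 44\right) y{\left(1 \right)} = \left(-10 - 44\right) \left(\left(-1\right) 1\right) = \left(-54\right) \left(-1\right) = 54$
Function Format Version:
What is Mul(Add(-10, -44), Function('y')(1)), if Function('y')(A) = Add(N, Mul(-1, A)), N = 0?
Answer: 54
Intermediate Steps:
Function('y')(A) = Mul(-1, A) (Function('y')(A) = Add(0, Mul(-1, A)) = Mul(-1, A))
Mul(Add(-10, -44), Function('y')(1)) = Mul(Add(-10, -44), Mul(-1, 1)) = Mul(-54, -1) = 54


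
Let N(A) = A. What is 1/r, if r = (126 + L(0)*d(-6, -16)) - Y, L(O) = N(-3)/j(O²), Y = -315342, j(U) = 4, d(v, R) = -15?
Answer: 4/1261917 ≈ 3.1698e-6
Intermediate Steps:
L(O) = -¾ (L(O) = -3/4 = -3*¼ = -¾)
r = 1261917/4 (r = (126 - ¾*(-15)) - 1*(-315342) = (126 + 45/4) + 315342 = 549/4 + 315342 = 1261917/4 ≈ 3.1548e+5)
1/r = 1/(1261917/4) = 4/1261917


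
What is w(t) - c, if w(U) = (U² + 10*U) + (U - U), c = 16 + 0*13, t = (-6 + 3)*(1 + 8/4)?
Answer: -25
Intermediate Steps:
t = -9 (t = -3*(1 + 8*(¼)) = -3*(1 + 2) = -3*3 = -9)
c = 16 (c = 16 + 0 = 16)
w(U) = U² + 10*U (w(U) = (U² + 10*U) + 0 = U² + 10*U)
w(t) - c = -9*(10 - 9) - 1*16 = -9*1 - 16 = -9 - 16 = -25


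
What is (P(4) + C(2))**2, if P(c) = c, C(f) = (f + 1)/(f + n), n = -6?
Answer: 169/16 ≈ 10.563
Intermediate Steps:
C(f) = (1 + f)/(-6 + f) (C(f) = (f + 1)/(f - 6) = (1 + f)/(-6 + f))
(P(4) + C(2))**2 = (4 + (1 + 2)/(-6 + 2))**2 = (4 + 3/(-4))**2 = (4 - 1/4*3)**2 = (4 - 3/4)**2 = (13/4)**2 = 169/16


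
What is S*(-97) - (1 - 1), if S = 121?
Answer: -11737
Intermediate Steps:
S*(-97) - (1 - 1) = 121*(-97) - (1 - 1) = -11737 - 1*0 = -11737 + 0 = -11737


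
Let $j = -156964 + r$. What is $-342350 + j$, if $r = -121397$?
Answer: $-620711$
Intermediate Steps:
$j = -278361$ ($j = -156964 - 121397 = -278361$)
$-342350 + j = -342350 - 278361 = -620711$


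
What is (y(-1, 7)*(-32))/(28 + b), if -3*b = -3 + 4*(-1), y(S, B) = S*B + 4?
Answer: 288/91 ≈ 3.1648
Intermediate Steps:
y(S, B) = 4 + B*S (y(S, B) = B*S + 4 = 4 + B*S)
b = 7/3 (b = -(-3 + 4*(-1))/3 = -(-3 - 4)/3 = -1/3*(-7) = 7/3 ≈ 2.3333)
(y(-1, 7)*(-32))/(28 + b) = ((4 + 7*(-1))*(-32))/(28 + 7/3) = ((4 - 7)*(-32))/(91/3) = -3*(-32)*(3/91) = 96*(3/91) = 288/91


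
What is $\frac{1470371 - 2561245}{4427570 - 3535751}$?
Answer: $- \frac{1090874}{891819} \approx -1.2232$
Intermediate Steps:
$\frac{1470371 - 2561245}{4427570 - 3535751} = - \frac{1090874}{891819}$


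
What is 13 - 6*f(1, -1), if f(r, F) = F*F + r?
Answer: 1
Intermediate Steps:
f(r, F) = r + F² (f(r, F) = F² + r = r + F²)
13 - 6*f(1, -1) = 13 - 6*(1 + (-1)²) = 13 - 6*(1 + 1) = 13 - 6*2 = 13 - 12 = 1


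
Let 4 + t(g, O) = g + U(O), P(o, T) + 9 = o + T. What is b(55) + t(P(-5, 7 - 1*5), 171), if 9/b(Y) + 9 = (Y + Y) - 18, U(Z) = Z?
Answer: 12874/83 ≈ 155.11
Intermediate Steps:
P(o, T) = -9 + T + o (P(o, T) = -9 + (o + T) = -9 + (T + o) = -9 + T + o)
b(Y) = 9/(-27 + 2*Y) (b(Y) = 9/(-9 + ((Y + Y) - 18)) = 9/(-9 + (2*Y - 18)) = 9/(-9 + (-18 + 2*Y)) = 9/(-27 + 2*Y))
t(g, O) = -4 + O + g (t(g, O) = -4 + (g + O) = -4 + (O + g) = -4 + O + g)
b(55) + t(P(-5, 7 - 1*5), 171) = 9/(-27 + 2*55) + (-4 + 171 + (-9 + (7 - 1*5) - 5)) = 9/(-27 + 110) + (-4 + 171 + (-9 + (7 - 5) - 5)) = 9/83 + (-4 + 171 + (-9 + 2 - 5)) = 9*(1/83) + (-4 + 171 - 12) = 9/83 + 155 = 12874/83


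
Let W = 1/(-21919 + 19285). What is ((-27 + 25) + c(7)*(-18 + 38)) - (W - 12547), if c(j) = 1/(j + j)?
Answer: 231331057/18438 ≈ 12546.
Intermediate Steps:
c(j) = 1/(2*j)
W = -1/2634 (W = 1/(-2634) = -1/2634 ≈ -0.00037965)
((-27 + 25) + c(7)*(-18 + 38)) - (W - 12547) = ((-27 + 25) + ((½)/7)*(-18 + 38)) - (-1/2634 - 12547) = (-2 + ((½)*(⅐))*20) - 1*(-33048799/2634) = (-2 + (1/14)*20) + 33048799/2634 = (-2 + 10/7) + 33048799/2634 = -4/7 + 33048799/2634 = 231331057/18438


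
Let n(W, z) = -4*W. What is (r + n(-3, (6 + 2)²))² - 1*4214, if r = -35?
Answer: -3685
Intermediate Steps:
(r + n(-3, (6 + 2)²))² - 1*4214 = (-35 - 4*(-3))² - 1*4214 = (-35 + 12)² - 4214 = (-23)² - 4214 = 529 - 4214 = -3685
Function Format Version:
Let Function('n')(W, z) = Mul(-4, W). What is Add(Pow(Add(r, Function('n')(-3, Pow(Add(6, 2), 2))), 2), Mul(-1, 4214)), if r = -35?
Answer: -3685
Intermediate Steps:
Add(Pow(Add(r, Function('n')(-3, Pow(Add(6, 2), 2))), 2), Mul(-1, 4214)) = Add(Pow(Add(-35, Mul(-4, -3)), 2), Mul(-1, 4214)) = Add(Pow(Add(-35, 12), 2), -4214) = Add(Pow(-23, 2), -4214) = Add(529, -4214) = -3685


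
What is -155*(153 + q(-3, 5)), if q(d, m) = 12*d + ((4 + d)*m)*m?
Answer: -22010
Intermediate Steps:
q(d, m) = 12*d + m²*(4 + d) (q(d, m) = 12*d + (m*(4 + d))*m = 12*d + m²*(4 + d))
-155*(153 + q(-3, 5)) = -155*(153 + (4*5² + 12*(-3) - 3*5²)) = -155*(153 + (4*25 - 36 - 3*25)) = -155*(153 + (100 - 36 - 75)) = -155*(153 - 11) = -155*142 = -22010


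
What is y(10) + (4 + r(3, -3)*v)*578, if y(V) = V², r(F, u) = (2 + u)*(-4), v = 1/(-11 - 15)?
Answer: 30200/13 ≈ 2323.1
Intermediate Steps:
v = -1/26 (v = 1/(-26) = -1/26 ≈ -0.038462)
r(F, u) = -8 - 4*u
y(10) + (4 + r(3, -3)*v)*578 = 10² + (4 + (-8 - 4*(-3))*(-1/26))*578 = 100 + (4 + (-8 + 12)*(-1/26))*578 = 100 + (4 + 4*(-1/26))*578 = 100 + (4 - 2/13)*578 = 100 + (50/13)*578 = 100 + 28900/13 = 30200/13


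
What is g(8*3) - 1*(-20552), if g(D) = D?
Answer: 20576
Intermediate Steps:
g(8*3) - 1*(-20552) = 8*3 - 1*(-20552) = 24 + 20552 = 20576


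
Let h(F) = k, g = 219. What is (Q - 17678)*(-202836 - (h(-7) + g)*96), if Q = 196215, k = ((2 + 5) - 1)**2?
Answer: -40584316692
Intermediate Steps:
k = 36 (k = (7 - 1)**2 = 6**2 = 36)
h(F) = 36
(Q - 17678)*(-202836 - (h(-7) + g)*96) = (196215 - 17678)*(-202836 - (36 + 219)*96) = 178537*(-202836 - 255*96) = 178537*(-202836 - 1*24480) = 178537*(-202836 - 24480) = 178537*(-227316) = -40584316692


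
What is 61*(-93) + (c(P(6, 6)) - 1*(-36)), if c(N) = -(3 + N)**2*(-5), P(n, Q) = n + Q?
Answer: -4512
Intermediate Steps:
P(n, Q) = Q + n
c(N) = 5*(3 + N)**2
61*(-93) + (c(P(6, 6)) - 1*(-36)) = 61*(-93) + (5*(3 + (6 + 6))**2 - 1*(-36)) = -5673 + (5*(3 + 12)**2 + 36) = -5673 + (5*15**2 + 36) = -5673 + (5*225 + 36) = -5673 + (1125 + 36) = -5673 + 1161 = -4512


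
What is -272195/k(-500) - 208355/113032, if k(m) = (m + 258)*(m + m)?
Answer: -184519671/62167600 ≈ -2.9681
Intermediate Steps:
k(m) = 2*m*(258 + m) (k(m) = (258 + m)*(2*m) = 2*m*(258 + m))
-272195/k(-500) - 208355/113032 = -272195*(-1/(1000*(258 - 500))) - 208355/113032 = -272195/(2*(-500)*(-242)) - 208355*1/113032 = -272195/242000 - 208355/113032 = -272195*1/242000 - 208355/113032 = -4949/4400 - 208355/113032 = -184519671/62167600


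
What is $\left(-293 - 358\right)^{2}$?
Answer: $423801$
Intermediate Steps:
$\left(-293 - 358\right)^{2} = \left(-651\right)^{2} = 423801$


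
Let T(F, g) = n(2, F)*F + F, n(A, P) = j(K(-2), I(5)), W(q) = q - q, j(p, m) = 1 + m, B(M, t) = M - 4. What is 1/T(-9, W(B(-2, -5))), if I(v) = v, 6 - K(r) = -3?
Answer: -1/63 ≈ -0.015873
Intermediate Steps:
K(r) = 9 (K(r) = 6 - 1*(-3) = 6 + 3 = 9)
B(M, t) = -4 + M
W(q) = 0
n(A, P) = 6 (n(A, P) = 1 + 5 = 6)
T(F, g) = 7*F (T(F, g) = 6*F + F = 7*F)
1/T(-9, W(B(-2, -5))) = 1/(7*(-9)) = 1/(-63) = -1/63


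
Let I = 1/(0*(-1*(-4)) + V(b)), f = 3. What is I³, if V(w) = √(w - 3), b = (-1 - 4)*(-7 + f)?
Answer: √17/289 ≈ 0.014267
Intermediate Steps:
b = 20 (b = (-1 - 4)*(-7 + 3) = -5*(-4) = 20)
V(w) = √(-3 + w)
I = √17/17 (I = 1/(0*(-1*(-4)) + √(-3 + 20)) = 1/(0*4 + √17) = 1/(0 + √17) = 1/(√17) = √17/17 ≈ 0.24254)
I³ = (√17/17)³ = √17/289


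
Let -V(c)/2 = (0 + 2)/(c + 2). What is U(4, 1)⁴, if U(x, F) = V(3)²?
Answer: 65536/390625 ≈ 0.16777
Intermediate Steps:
V(c) = -4/(2 + c) (V(c) = -2*(0 + 2)/(c + 2) = -4/(2 + c))
U(x, F) = 16/25 (U(x, F) = (-4/(2 + 3))² = (-4/5)² = (-4*⅕)² = (-⅘)² = 16/25)
U(4, 1)⁴ = (16/25)⁴ = 65536/390625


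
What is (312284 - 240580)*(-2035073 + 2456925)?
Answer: 30248475808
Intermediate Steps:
(312284 - 240580)*(-2035073 + 2456925) = 71704*421852 = 30248475808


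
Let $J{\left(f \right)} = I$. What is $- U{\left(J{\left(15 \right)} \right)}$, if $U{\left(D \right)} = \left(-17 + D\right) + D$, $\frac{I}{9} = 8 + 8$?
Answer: $-271$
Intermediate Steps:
$I = 144$ ($I = 9 \left(8 + 8\right) = 9 \cdot 16 = 144$)
$J{\left(f \right)} = 144$
$U{\left(D \right)} = -17 + 2 D$
$- U{\left(J{\left(15 \right)} \right)} = - (-17 + 2 \cdot 144) = - (-17 + 288) = \left(-1\right) 271 = -271$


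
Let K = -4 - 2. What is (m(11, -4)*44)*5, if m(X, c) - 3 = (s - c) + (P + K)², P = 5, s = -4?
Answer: 880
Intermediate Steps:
K = -6
m(X, c) = -c (m(X, c) = 3 + ((-4 - c) + (5 - 6)²) = 3 + ((-4 - c) + (-1)²) = 3 + ((-4 - c) + 1) = 3 + (-3 - c) = -c)
(m(11, -4)*44)*5 = (-1*(-4)*44)*5 = (4*44)*5 = 176*5 = 880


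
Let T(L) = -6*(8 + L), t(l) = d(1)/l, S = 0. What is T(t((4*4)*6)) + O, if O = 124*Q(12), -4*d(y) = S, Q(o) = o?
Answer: 1440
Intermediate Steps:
d(y) = 0 (d(y) = -1/4*0 = 0)
t(l) = 0 (t(l) = 0/l = 0)
T(L) = -48 - 6*L
O = 1488 (O = 124*12 = 1488)
T(t((4*4)*6)) + O = (-48 - 6*0) + 1488 = (-48 + 0) + 1488 = -48 + 1488 = 1440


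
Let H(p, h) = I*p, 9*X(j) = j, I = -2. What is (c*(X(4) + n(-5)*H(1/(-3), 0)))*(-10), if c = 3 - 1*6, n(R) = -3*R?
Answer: 940/3 ≈ 313.33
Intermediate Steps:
X(j) = j/9
H(p, h) = -2*p
c = -3 (c = 3 - 6 = -3)
(c*(X(4) + n(-5)*H(1/(-3), 0)))*(-10) = -3*((⅑)*4 + (-3*(-5))*(-2/(-3)))*(-10) = -3*(4/9 + 15*(-2*(-⅓)))*(-10) = -3*(4/9 + 15*(⅔))*(-10) = -3*(4/9 + 10)*(-10) = -3*94/9*(-10) = -94/3*(-10) = 940/3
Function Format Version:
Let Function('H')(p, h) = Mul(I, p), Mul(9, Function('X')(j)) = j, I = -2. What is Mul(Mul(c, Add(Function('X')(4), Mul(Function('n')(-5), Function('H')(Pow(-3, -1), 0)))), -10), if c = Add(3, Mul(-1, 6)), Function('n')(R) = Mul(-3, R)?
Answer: Rational(940, 3) ≈ 313.33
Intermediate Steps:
Function('X')(j) = Mul(Rational(1, 9), j)
Function('H')(p, h) = Mul(-2, p)
c = -3 (c = Add(3, -6) = -3)
Mul(Mul(c, Add(Function('X')(4), Mul(Function('n')(-5), Function('H')(Pow(-3, -1), 0)))), -10) = Mul(Mul(-3, Add(Mul(Rational(1, 9), 4), Mul(Mul(-3, -5), Mul(-2, Pow(-3, -1))))), -10) = Mul(Mul(-3, Add(Rational(4, 9), Mul(15, Mul(-2, Rational(-1, 3))))), -10) = Mul(Mul(-3, Add(Rational(4, 9), Mul(15, Rational(2, 3)))), -10) = Mul(Mul(-3, Add(Rational(4, 9), 10)), -10) = Mul(Mul(-3, Rational(94, 9)), -10) = Mul(Rational(-94, 3), -10) = Rational(940, 3)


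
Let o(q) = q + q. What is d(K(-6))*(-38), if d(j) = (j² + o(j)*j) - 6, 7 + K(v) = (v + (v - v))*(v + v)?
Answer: -481422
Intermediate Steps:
o(q) = 2*q
K(v) = -7 + 2*v² (K(v) = -7 + (v + (v - v))*(v + v) = -7 + (v + 0)*(2*v) = -7 + v*(2*v) = -7 + 2*v²)
d(j) = -6 + 3*j² (d(j) = (j² + (2*j)*j) - 6 = (j² + 2*j²) - 6 = 3*j² - 6 = -6 + 3*j²)
d(K(-6))*(-38) = (-6 + 3*(-7 + 2*(-6)²)²)*(-38) = (-6 + 3*(-7 + 2*36)²)*(-38) = (-6 + 3*(-7 + 72)²)*(-38) = (-6 + 3*65²)*(-38) = (-6 + 3*4225)*(-38) = (-6 + 12675)*(-38) = 12669*(-38) = -481422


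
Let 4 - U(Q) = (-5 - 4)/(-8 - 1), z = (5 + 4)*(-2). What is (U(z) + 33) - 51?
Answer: -15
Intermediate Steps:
z = -18 (z = 9*(-2) = -18)
U(Q) = 3 (U(Q) = 4 - (-5 - 4)/(-8 - 1) = 4 - (-9)/(-9) = 4 - (-9)*(-1)/9 = 4 - 1*1 = 4 - 1 = 3)
(U(z) + 33) - 51 = (3 + 33) - 51 = 36 - 51 = -15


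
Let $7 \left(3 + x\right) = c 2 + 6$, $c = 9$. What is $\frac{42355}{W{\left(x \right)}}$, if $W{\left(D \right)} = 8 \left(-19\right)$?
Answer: $- \frac{42355}{152} \approx -278.65$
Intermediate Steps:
$x = \frac{3}{7}$ ($x = -3 + \frac{9 \cdot 2 + 6}{7} = -3 + \frac{18 + 6}{7} = -3 + \frac{1}{7} \cdot 24 = -3 + \frac{24}{7} = \frac{3}{7} \approx 0.42857$)
$W{\left(D \right)} = -152$
$\frac{42355}{W{\left(x \right)}} = \frac{42355}{-152} = 42355 \left(- \frac{1}{152}\right) = - \frac{42355}{152}$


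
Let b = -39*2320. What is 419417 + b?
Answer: 328937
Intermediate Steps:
b = -90480
419417 + b = 419417 - 90480 = 328937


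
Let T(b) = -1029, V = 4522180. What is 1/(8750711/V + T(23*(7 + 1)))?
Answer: -4522180/4644572509 ≈ -0.00097365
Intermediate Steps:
1/(8750711/V + T(23*(7 + 1))) = 1/(8750711/4522180 - 1029) = 1/(-4644572509/4522180) = -4522180/4644572509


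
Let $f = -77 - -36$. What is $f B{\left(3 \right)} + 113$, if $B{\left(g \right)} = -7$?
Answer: $400$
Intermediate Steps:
$f = -41$ ($f = -77 + 36 = -41$)
$f B{\left(3 \right)} + 113 = \left(-41\right) \left(-7\right) + 113 = 287 + 113 = 400$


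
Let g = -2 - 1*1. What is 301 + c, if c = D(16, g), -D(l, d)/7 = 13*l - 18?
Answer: -1029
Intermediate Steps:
g = -3 (g = -2 - 1 = -3)
D(l, d) = 126 - 91*l (D(l, d) = -7*(13*l - 18) = -7*(-18 + 13*l) = 126 - 91*l)
c = -1330 (c = 126 - 91*16 = 126 - 1456 = -1330)
301 + c = 301 - 1330 = -1029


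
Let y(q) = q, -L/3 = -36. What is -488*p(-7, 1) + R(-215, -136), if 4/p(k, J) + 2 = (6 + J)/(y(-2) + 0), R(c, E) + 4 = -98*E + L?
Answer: 151656/11 ≈ 13787.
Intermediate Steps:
L = 108 (L = -3*(-36) = 108)
R(c, E) = 104 - 98*E (R(c, E) = -4 + (-98*E + 108) = -4 + (108 - 98*E) = 104 - 98*E)
p(k, J) = 4/(-5 - J/2) (p(k, J) = 4/(-2 + (6 + J)/(-2 + 0)) = 4/(-2 + (6 + J)/(-2)) = 4/(-2 + (6 + J)*(-½)) = 4/(-2 + (-3 - J/2)) = 4/(-5 - J/2))
-488*p(-7, 1) + R(-215, -136) = -(-3904)/(10 + 1) + (104 - 98*(-136)) = -(-3904)/11 + (104 + 13328) = -(-3904)/11 + 13432 = -488*(-8/11) + 13432 = 3904/11 + 13432 = 151656/11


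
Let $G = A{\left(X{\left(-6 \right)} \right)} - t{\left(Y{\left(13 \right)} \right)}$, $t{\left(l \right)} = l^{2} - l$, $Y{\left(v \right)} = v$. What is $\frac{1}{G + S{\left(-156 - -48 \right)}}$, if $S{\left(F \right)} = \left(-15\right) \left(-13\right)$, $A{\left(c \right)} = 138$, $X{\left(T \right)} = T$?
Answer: $\frac{1}{177} \approx 0.0056497$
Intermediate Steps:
$S{\left(F \right)} = 195$
$G = -18$ ($G = 138 - 13 \left(-1 + 13\right) = 138 - 13 \cdot 12 = 138 - 156 = -18$)
$\frac{1}{G + S{\left(-156 - -48 \right)}} = \frac{1}{-18 + 195} = \frac{1}{177}$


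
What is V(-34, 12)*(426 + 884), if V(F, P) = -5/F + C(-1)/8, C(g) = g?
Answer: 1965/68 ≈ 28.897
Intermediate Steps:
V(F, P) = -⅛ - 5/F (V(F, P) = -5/F - 1/8 = -5/F - 1*⅛ = -5/F - ⅛ = -⅛ - 5/F)
V(-34, 12)*(426 + 884) = ((⅛)*(-40 - 1*(-34))/(-34))*(426 + 884) = ((⅛)*(-1/34)*(-40 + 34))*1310 = ((⅛)*(-1/34)*(-6))*1310 = (3/136)*1310 = 1965/68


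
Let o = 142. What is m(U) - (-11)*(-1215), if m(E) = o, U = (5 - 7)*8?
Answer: -13223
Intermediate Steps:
U = -16 (U = -2*8 = -16)
m(E) = 142
m(U) - (-11)*(-1215) = 142 - (-11)*(-1215) = 142 - 1*13365 = 142 - 13365 = -13223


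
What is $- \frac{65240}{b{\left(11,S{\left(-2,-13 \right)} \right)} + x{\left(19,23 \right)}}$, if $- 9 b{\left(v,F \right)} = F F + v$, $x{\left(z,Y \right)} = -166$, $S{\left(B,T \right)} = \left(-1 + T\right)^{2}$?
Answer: $\frac{27960}{1901} \approx 14.708$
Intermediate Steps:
$b{\left(v,F \right)} = - \frac{v}{9} - \frac{F^{2}}{9}$ ($b{\left(v,F \right)} = - \frac{F F + v}{9} = - \frac{F^{2} + v}{9} = - \frac{v + F^{2}}{9} = - \frac{v}{9} - \frac{F^{2}}{9}$)
$- \frac{65240}{b{\left(11,S{\left(-2,-13 \right)} \right)} + x{\left(19,23 \right)}} = - \frac{65240}{\left(\left(- \frac{1}{9}\right) 11 - \frac{\left(\left(-1 - 13\right)^{2}\right)^{2}}{9}\right) - 166} = - \frac{65240}{\left(- \frac{11}{9} - \frac{\left(\left(-14\right)^{2}\right)^{2}}{9}\right) - 166} = - \frac{65240}{\left(- \frac{11}{9} - \frac{196^{2}}{9}\right) - 166} = - \frac{65240}{\left(- \frac{11}{9} - \frac{38416}{9}\right) - 166} = - \frac{65240}{- \frac{12809}{3} - 166} = - \frac{65240}{- \frac{13307}{3}} = \left(-65240\right) \left(- \frac{3}{13307}\right) = \frac{27960}{1901}$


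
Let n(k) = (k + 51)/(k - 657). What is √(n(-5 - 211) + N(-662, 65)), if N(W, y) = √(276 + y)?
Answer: √(16005 + 84681*√341)/291 ≈ 4.3192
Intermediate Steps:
n(k) = (51 + k)/(-657 + k)
√(n(-5 - 211) + N(-662, 65)) = √((51 + (-5 - 211))/(-657 + (-5 - 211)) + √(276 + 65)) = √((51 - 216)/(-657 - 216) + √341) = √(-165/(-873) + √341) = √(-1/873*(-165) + √341) = √(55/291 + √341)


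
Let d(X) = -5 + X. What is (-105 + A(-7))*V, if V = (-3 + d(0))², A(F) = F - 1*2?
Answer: -7296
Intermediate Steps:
A(F) = -2 + F (A(F) = F - 2 = -2 + F)
V = 64 (V = (-3 + (-5 + 0))² = (-3 - 5)² = (-8)² = 64)
(-105 + A(-7))*V = (-105 + (-2 - 7))*64 = (-105 - 9)*64 = -114*64 = -7296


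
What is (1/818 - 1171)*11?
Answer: -10536647/818 ≈ -12881.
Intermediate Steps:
(1/818 - 1171)*11 = -957877/818*11 = -10536647/818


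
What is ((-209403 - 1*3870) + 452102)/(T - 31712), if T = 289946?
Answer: 238829/258234 ≈ 0.92486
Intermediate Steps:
((-209403 - 1*3870) + 452102)/(T - 31712) = ((-209403 - 1*3870) + 452102)/(289946 - 31712) = ((-209403 - 3870) + 452102)/258234 = (-213273 + 452102)*(1/258234) = 238829*(1/258234) = 238829/258234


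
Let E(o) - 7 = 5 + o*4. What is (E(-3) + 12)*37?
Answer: 444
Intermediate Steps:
E(o) = 12 + 4*o (E(o) = 7 + (5 + o*4) = 7 + (5 + 4*o) = 12 + 4*o)
(E(-3) + 12)*37 = ((12 + 4*(-3)) + 12)*37 = ((12 - 12) + 12)*37 = (0 + 12)*37 = 12*37 = 444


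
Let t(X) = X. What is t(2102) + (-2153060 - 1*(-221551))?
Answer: -1929407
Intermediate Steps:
t(2102) + (-2153060 - 1*(-221551)) = 2102 + (-2153060 - 1*(-221551)) = 2102 + (-2153060 + 221551) = 2102 - 1931509 = -1929407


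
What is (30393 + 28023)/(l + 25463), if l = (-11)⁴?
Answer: 2434/1671 ≈ 1.4566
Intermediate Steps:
l = 14641
(30393 + 28023)/(l + 25463) = (30393 + 28023)/(14641 + 25463) = 58416/40104 = 58416*(1/40104) = 2434/1671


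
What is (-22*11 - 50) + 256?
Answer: -36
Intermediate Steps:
(-22*11 - 50) + 256 = (-242 - 50) + 256 = -292 + 256 = -36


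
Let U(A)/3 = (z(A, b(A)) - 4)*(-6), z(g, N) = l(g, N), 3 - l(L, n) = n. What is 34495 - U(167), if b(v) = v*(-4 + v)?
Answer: -455501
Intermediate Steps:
l(L, n) = 3 - n
z(g, N) = 3 - N
U(A) = 18 + 18*A*(-4 + A) (U(A) = 3*(((3 - A*(-4 + A)) - 4)*(-6)) = 3*((-1 - A*(-4 + A))*(-6)) = 3*(6 + 6*A*(-4 + A)) = 18 + 18*A*(-4 + A))
34495 - U(167) = 34495 - (18 + 18*167*(-4 + 167)) = 34495 - (18 + 18*167*163) = 34495 - (18 + 489978) = 34495 - 1*489996 = 34495 - 489996 = -455501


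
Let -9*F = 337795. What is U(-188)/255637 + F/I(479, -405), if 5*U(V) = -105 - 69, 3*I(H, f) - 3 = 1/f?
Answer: -58288207991361/1551716590 ≈ -37564.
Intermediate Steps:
I(H, f) = 1 + 1/(3*f)
F = -337795/9 (F = -⅑*337795 = -337795/9 ≈ -37533.)
U(V) = -174/5 (U(V) = (-105 - 69)/5 = (⅕)*(-174) = -174/5)
U(-188)/255637 + F/I(479, -405) = -174/5/255637 - 337795*(-405/(⅓ - 405))/9 = -174/5*1/255637 - 337795/(9*((-1/405*(-1214/3)))) = -174/1278185 - 337795/(9*1214/1215) = -174/1278185 - 337795/9*1215/1214 = -174/1278185 - 45602325/1214 = -58288207991361/1551716590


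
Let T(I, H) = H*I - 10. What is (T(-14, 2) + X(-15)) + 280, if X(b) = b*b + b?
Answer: 452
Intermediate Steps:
T(I, H) = -10 + H*I
X(b) = b + b² (X(b) = b² + b = b + b²)
(T(-14, 2) + X(-15)) + 280 = ((-10 + 2*(-14)) - 15*(1 - 15)) + 280 = ((-10 - 28) - 15*(-14)) + 280 = (-38 + 210) + 280 = 172 + 280 = 452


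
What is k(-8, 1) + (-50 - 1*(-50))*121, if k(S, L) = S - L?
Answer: -9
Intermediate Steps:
k(-8, 1) + (-50 - 1*(-50))*121 = (-8 - 1*1) + (-50 - 1*(-50))*121 = (-8 - 1) + (-50 + 50)*121 = -9 + 0*121 = -9 + 0 = -9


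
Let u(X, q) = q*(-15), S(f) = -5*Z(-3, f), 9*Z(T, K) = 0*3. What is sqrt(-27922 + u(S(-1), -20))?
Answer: I*sqrt(27622) ≈ 166.2*I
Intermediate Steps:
Z(T, K) = 0 (Z(T, K) = (0*3)/9 = (1/9)*0 = 0)
S(f) = 0 (S(f) = -5*0 = 0)
u(X, q) = -15*q
sqrt(-27922 + u(S(-1), -20)) = sqrt(-27922 - 15*(-20)) = sqrt(-27922 + 300) = sqrt(-27622) = I*sqrt(27622)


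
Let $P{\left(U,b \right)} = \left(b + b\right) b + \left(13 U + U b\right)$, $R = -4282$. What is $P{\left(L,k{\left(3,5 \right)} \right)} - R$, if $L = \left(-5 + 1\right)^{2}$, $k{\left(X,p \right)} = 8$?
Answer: $4746$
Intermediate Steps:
$L = 16$ ($L = \left(-4\right)^{2} = 16$)
$P{\left(U,b \right)} = 2 b^{2} + 13 U + U b$ ($P{\left(U,b \right)} = 2 b b + \left(13 U + U b\right) = 2 b^{2} + \left(13 U + U b\right) = 2 b^{2} + 13 U + U b$)
$P{\left(L,k{\left(3,5 \right)} \right)} - R = \left(2 \cdot 8^{2} + 13 \cdot 16 + 16 \cdot 8\right) - -4282 = \left(2 \cdot 64 + 208 + 128\right) + 4282 = \left(128 + 208 + 128\right) + 4282 = 464 + 4282 = 4746$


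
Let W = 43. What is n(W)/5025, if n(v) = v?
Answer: 43/5025 ≈ 0.0085572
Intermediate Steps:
n(W)/5025 = 43/5025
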